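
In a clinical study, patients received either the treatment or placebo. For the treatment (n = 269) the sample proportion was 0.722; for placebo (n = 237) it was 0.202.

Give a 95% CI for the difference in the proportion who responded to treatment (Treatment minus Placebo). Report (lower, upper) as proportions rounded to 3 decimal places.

(0.446, 0.594)

SE₁ = √(p̂₁(1−p̂₁)/n₁) = √(0.7220·0.2780/269) = 0.02732; SE₂ = √(0.2020·0.7980/237) = 0.02608.
Independent samples: SE of the difference = √(SE₁² + SE₂²) = √(0.0007463824 + 0.0006801664) = 0.03777.
z* for 95% confidence is 1.960, so the margin of error is 1.960 × 0.03777 = 0.07403.
Point estimate p̂₁ − p̂₂ = 0.7220 − 0.2020 = 0.5200.
0.5200 ± 0.07403 → (0.446, 0.594).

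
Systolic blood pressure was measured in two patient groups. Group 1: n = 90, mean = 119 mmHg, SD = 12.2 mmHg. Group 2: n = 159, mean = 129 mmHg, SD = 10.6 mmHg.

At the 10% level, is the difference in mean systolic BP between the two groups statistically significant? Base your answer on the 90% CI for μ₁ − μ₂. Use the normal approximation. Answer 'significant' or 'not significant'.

significant

Standard errors of each mean: 12.2/√90 = 1.2860 and 10.6/√159 = 0.8406.
SE(x̄₁ − x̄₂) = √(1.2860² + 0.8406²) = 1.5364 for independent samples with unequal variances.
With z* = 1.645, the margin is 1.645 × 1.5364 = 2.5274.
x̄₁ − x̄₂ = 119 − 129 = -10.0000; the interval is -10.0000 ± 2.5274 = (-12.5274, -7.4726).
The interval (-12.5274, -7.4726) does not contain 0, so the difference is significant.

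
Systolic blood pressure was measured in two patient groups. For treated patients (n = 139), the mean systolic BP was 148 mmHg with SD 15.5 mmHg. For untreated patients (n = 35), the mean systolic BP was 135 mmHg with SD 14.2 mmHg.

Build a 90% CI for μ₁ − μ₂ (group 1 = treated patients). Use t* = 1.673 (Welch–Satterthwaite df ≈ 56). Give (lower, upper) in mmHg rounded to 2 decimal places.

(8.42, 17.58)

Per-group SEs: s₁/√n₁ = 15.5/√139 = 1.3147, s₂/√n₂ = 14.2/√35 = 2.4002.
Unpooled SE of the difference: √(1.72843609 + 5.76096004) = 2.7367.
Margin of error = t* · SE = 1.673 × 2.7367 = 4.5785.
x̄₁ − x̄₂ = 148 − 135 = 13.0000.
CI: 13.0000 ± 4.5785 = (8.42, 17.58).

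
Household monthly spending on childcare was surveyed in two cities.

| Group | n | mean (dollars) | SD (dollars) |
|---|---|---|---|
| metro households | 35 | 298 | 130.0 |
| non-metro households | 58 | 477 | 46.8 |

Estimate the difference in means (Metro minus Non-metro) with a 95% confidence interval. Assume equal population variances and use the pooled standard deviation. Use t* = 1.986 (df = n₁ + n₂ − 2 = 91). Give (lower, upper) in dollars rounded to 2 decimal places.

s_p = √[((n₁−1)s₁² + (n₂−1)s₂²)/(n₁+n₂−2)] = √[(34·130.0² + 57·46.8²)/91] = 87.6709.
SE = 87.6709·√(1/35 + 1/58) = 18.7650.
With t* = 1.986, margin = 1.986 × 18.7650 = 37.2673.
x̄₁ − x̄₂ = 298 − 477 = -179.0000; interval -179.0000 ± 37.2673 = (-216.27, -141.73).

(-216.27, -141.73)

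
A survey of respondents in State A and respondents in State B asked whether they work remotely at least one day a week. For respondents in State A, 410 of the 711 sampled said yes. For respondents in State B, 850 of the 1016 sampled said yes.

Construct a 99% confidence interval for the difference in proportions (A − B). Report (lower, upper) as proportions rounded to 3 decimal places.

(-0.316, -0.204)

Sample proportions: 410/711 = 0.5767, 850/1016 = 0.8366.
Each SE is √(p̂(1−p̂)/n): √(0.5767·0.4233/711) = 0.01853 and √(0.8366·0.1634/1016) = 0.01160.
SE(p̂₁ − p̂₂) = √(SE₁² + SE₂²) = √(0.0003433609 + 0.00013456) = 0.02186, since the two samples are independent.
At 99% confidence z* = 2.576; margin = 2.576 × 0.02186 = 0.05631.
The difference is 0.5767 − 0.8366 = -0.2599, so the interval is -0.2599 ± 0.05631 = (-0.316, -0.204).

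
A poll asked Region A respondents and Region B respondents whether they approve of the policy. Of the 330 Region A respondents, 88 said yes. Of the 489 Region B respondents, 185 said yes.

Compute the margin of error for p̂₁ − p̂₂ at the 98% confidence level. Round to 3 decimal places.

First, p̂₁ = 88/330 = 0.2667; p̂₂ = 185/489 = 0.3783.
The two standard errors are √(0.2667×0.7333/330) = 0.02434 and √(0.3783×0.6217/489) = 0.02193.
Because the samples are independent, SE_diff = √(0.02434² + 0.02193²) = 0.03276.
Using z* = 2.326 for 98%, ME = 2.326 × 0.03276 = 0.07620.

0.076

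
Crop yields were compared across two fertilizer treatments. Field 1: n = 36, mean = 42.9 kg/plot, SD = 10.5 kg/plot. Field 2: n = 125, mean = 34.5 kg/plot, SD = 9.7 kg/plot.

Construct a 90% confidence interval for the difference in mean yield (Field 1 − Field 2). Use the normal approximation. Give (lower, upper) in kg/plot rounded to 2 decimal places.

(5.19, 11.61)

Standard errors of each mean: 10.5/√36 = 1.7500 and 9.7/√125 = 0.8676.
SE(x̄₁ − x̄₂) = √(1.7500² + 0.8676²) = 1.9533 for independent samples with unequal variances.
With z* = 1.645, the margin is 1.645 × 1.9533 = 3.2132.
x̄₁ − x̄₂ = 42.9 − 34.5 = 8.4000; the interval is 8.4000 ± 3.2132 = (5.19, 11.61).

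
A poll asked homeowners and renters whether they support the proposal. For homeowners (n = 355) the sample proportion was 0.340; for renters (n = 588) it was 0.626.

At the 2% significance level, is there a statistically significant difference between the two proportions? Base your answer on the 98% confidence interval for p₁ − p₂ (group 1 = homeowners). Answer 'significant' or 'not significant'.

SE₁ = √(p̂₁(1−p̂₁)/n₁) = √(0.3400·0.6600/355) = 0.02514; SE₂ = √(0.6260·0.3740/588) = 0.01995.
Independent samples: SE of the difference = √(SE₁² + SE₂²) = √(0.0006320196 + 0.0003980025) = 0.03209.
z* for 98% confidence is 2.326, so the margin of error is 2.326 × 0.03209 = 0.07464.
Point estimate p̂₁ − p̂₂ = 0.3400 − 0.6260 = -0.2860.
-0.2860 ± 0.07464 → (-0.36064, -0.21136).
The interval (-0.36064, -0.21136) does not contain 0, so the difference is significant.

significant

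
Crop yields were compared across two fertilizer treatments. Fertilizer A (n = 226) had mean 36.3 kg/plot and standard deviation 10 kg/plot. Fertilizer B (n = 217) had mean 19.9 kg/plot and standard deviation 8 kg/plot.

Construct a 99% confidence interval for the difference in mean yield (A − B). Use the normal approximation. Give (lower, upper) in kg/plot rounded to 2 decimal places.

Standard errors of each mean: 10/√226 = 0.6652 and 8/√217 = 0.5431.
SE(x̄₁ − x̄₂) = √(0.6652² + 0.5431²) = 0.8587 for independent samples with unequal variances.
With z* = 2.576, the margin is 2.576 × 0.8587 = 2.2120.
x̄₁ − x̄₂ = 36.3 − 19.9 = 16.4000; the interval is 16.4000 ± 2.2120 = (14.19, 18.61).

(14.19, 18.61)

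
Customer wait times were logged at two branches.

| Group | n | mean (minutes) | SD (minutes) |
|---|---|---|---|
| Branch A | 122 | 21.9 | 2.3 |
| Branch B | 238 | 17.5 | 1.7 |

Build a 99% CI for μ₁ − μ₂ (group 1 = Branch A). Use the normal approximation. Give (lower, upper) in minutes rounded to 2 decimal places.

(3.79, 5.01)

Per-group SEs: s₁/√n₁ = 2.3/√122 = 0.2082, s₂/√n₂ = 1.7/√238 = 0.1102.
Unpooled SE of the difference: √(0.04334724 + 0.01214404) = 0.2356.
Margin of error = z* · SE = 2.576 × 0.2356 = 0.6069.
x̄₁ − x̄₂ = 21.9 − 17.5 = 4.4000.
CI: 4.4000 ± 0.6069 = (3.79, 5.01).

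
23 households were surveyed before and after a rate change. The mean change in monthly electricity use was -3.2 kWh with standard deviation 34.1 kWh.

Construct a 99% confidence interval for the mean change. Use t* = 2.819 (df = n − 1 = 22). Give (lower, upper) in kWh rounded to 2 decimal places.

Paired design: SE = s_d/√n = 34.1/√23 = 7.1103.
t* = 2.819; margin of error = 2.819 × 7.1103 = 20.0439.
-3.2 ± 20.0439 → (-23.24, 16.84).

(-23.24, 16.84)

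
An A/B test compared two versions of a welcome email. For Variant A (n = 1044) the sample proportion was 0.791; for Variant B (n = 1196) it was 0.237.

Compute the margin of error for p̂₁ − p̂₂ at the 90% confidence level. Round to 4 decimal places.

The two standard errors are √(0.7910×0.2090/1044) = 0.01258 and √(0.2370×0.7630/1196) = 0.01230.
Because the samples are independent, SE_diff = √(0.01258² + 0.01230²) = 0.01759.
Using z* = 1.645 for 90%, ME = 1.645 × 0.01759 = 0.02894.

0.0289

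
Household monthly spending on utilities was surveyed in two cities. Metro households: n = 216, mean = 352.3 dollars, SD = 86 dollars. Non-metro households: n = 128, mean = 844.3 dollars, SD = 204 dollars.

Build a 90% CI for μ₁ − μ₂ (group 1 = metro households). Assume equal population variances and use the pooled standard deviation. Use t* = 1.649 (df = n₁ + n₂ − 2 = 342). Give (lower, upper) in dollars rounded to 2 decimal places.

(-518.08, -465.92)

s_p = √[((n₁−1)s₁² + (n₂−1)s₂²)/(n₁+n₂−2)] = √[(215·86² + 127·204²)/342] = 141.7866.
SE = 141.7866·√(1/216 + 1/128) = 15.8155.
With t* = 1.649, margin = 1.649 × 15.8155 = 26.0798.
x̄₁ − x̄₂ = 352.3 − 844.3 = -492.0000; interval -492.0000 ± 26.0798 = (-518.08, -465.92).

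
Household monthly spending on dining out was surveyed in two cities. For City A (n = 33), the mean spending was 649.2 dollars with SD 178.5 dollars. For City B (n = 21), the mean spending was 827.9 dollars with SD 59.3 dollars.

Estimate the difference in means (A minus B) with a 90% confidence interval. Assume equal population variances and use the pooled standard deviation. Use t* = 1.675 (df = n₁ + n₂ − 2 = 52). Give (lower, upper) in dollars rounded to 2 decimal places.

Pooled variance s_p² = [32·178.5² + 20·59.3²] / (33+21−2) = 20960.0346, so s_p = 144.7758.
SE_diff = s_p·√(1/n₁ + 1/n₂) = 144.7758·√(1/33 + 1/21) = 40.4135.
t* = 1.675; margin = 1.675 × 40.4135 = 67.6926.
Difference = 649.2 − 827.9 = -178.7000.
-178.7000 ± 67.6926 → (-246.39, -111.01).

(-246.39, -111.01)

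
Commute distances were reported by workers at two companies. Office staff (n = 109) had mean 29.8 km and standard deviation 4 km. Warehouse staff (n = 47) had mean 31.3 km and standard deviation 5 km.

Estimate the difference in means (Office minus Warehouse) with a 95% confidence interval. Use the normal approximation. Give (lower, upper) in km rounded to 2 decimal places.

(-3.11, 0.11)

Standard errors of each mean: 4/√109 = 0.3831 and 5/√47 = 0.7293.
SE(x̄₁ − x̄₂) = √(0.3831² + 0.7293²) = 0.8238 for independent samples with unequal variances.
With z* = 1.960, the margin is 1.960 × 0.8238 = 1.6146.
x̄₁ − x̄₂ = 29.8 − 31.3 = -1.5000; the interval is -1.5000 ± 1.6146 = (-3.11, 0.11).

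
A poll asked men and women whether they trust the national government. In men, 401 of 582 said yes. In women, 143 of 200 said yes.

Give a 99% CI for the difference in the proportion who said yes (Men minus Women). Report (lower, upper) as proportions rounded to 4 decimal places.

(-0.1219, 0.0699)

p̂₁ = 401/582 = 0.6890 and p̂₂ = 143/200 = 0.7150.
SE₁ = √(p̂₁(1−p̂₁)/n₁) = √(0.6890·0.3110/582) = 0.01919; SE₂ = √(0.7150·0.2850/200) = 0.03192.
Independent samples: SE of the difference = √(SE₁² + SE₂²) = √(0.0003682561 + 0.0010188864) = 0.03724.
z* for 99% confidence is 2.576, so the margin of error is 2.576 × 0.03724 = 0.09593.
Point estimate p̂₁ − p̂₂ = 0.6890 − 0.7150 = -0.0260.
-0.0260 ± 0.09593 → (-0.1219, 0.0699).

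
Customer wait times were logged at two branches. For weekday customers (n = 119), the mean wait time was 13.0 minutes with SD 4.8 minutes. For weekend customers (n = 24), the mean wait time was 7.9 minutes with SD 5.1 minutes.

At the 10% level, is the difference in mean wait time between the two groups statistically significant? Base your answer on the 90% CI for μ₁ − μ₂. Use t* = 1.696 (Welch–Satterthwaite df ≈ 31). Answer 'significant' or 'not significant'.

SE₁ = s₁/√n₁ = 4.8/√119 = 0.4400; SE₂ = 5.1/√24 = 1.0410.
Independent samples, unequal variances: SE_diff = √(SE₁² + SE₂²) = √(0.1936 + 1.083681) = 1.1302.
t* = 1.696, so margin of error = 1.696 × 1.1302 = 1.9168.
Difference in means = 13.0 − 7.9 = 5.1000.
5.1000 ± 1.9168 → (3.1832, 7.0168).
The interval (3.1832, 7.0168) does not contain 0, so the difference is significant.

significant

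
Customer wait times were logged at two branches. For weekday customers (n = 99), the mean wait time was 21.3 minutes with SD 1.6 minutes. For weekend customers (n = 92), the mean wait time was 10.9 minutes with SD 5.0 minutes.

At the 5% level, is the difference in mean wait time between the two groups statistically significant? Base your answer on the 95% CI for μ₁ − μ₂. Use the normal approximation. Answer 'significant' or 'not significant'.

SE₁ = s₁/√n₁ = 1.6/√99 = 0.1608; SE₂ = 5.0/√92 = 0.5213.
Independent samples, unequal variances: SE_diff = √(SE₁² + SE₂²) = √(0.02585664 + 0.27175369) = 0.5455.
z* = 1.960, so margin of error = 1.960 × 0.5455 = 1.0692.
Difference in means = 21.3 − 10.9 = 10.4000.
10.4000 ± 1.0692 → (9.3308, 11.4692).
The interval (9.3308, 11.4692) does not contain 0, so the difference is significant.

significant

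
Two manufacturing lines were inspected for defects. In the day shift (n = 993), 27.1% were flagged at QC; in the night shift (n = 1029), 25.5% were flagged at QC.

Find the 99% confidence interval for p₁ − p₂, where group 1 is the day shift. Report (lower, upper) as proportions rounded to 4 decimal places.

(-0.0345, 0.0665)

SE₁ = √(p̂₁(1−p̂₁)/n₁) = √(0.2710·0.7290/993) = 0.01411; SE₂ = √(0.2550·0.7450/1029) = 0.01359.
Independent samples: SE of the difference = √(SE₁² + SE₂²) = √(0.0001990921 + 0.0001846881) = 0.01959.
z* for 99% confidence is 2.576, so the margin of error is 2.576 × 0.01959 = 0.05046.
Point estimate p̂₁ − p̂₂ = 0.2710 − 0.2550 = 0.0160.
0.0160 ± 0.05046 → (-0.0345, 0.0665).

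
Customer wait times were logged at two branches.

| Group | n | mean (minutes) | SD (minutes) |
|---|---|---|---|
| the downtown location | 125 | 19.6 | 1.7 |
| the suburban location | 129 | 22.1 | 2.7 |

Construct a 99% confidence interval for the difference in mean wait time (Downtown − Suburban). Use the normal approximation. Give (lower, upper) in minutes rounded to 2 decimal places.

SE₁ = s₁/√n₁ = 1.7/√125 = 0.1521; SE₂ = 2.7/√129 = 0.2377.
Independent samples, unequal variances: SE_diff = √(SE₁² + SE₂²) = √(0.02313441 + 0.05650129) = 0.2822.
z* = 2.576, so margin of error = 2.576 × 0.2822 = 0.7269.
Difference in means = 19.6 − 22.1 = -2.5000.
-2.5000 ± 0.7269 → (-3.23, -1.77).

(-3.23, -1.77)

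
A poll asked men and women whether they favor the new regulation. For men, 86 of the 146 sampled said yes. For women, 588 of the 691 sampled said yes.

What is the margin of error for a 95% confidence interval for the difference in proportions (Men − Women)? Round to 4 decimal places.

First, p̂₁ = 86/146 = 0.5890; p̂₂ = 588/691 = 0.8509.
The two standard errors are √(0.5890×0.4110/146) = 0.04072 and √(0.8509×0.1491/691) = 0.01355.
Because the samples are independent, SE_diff = √(0.04072² + 0.01355²) = 0.04292.
Using z* = 1.960 for 95%, ME = 1.960 × 0.04292 = 0.08412.

0.0841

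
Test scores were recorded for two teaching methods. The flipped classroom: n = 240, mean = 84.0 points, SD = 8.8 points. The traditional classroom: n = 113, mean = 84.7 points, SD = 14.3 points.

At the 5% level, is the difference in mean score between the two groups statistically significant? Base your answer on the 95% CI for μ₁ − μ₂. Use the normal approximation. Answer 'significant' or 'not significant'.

not significant

Standard errors of each mean: 8.8/√240 = 0.5680 and 14.3/√113 = 1.3452.
SE(x̄₁ − x̄₂) = √(0.5680² + 1.3452²) = 1.4602 for independent samples with unequal variances.
With z* = 1.960, the margin is 1.960 × 1.4602 = 2.8620.
x̄₁ − x̄₂ = 84.0 − 84.7 = -0.7000; the interval is -0.7000 ± 2.8620 = (-3.5620, 2.1620).
The interval (-3.5620, 2.1620) contains 0, so the difference is not significant.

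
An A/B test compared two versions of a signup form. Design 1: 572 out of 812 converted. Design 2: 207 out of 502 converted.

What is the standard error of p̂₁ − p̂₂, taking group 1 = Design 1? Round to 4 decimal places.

0.0272

p̂₁ = 572/812 = 0.7044 and p̂₂ = 207/502 = 0.4124.
SE₁ = √(p̂₁(1−p̂₁)/n₁) = √(0.7044·0.2956/812) = 0.01601; SE₂ = √(0.4124·0.5876/502) = 0.02197.
Independent samples: SE of the difference = √(SE₁² + SE₂²) = √(0.0002563201 + 0.0004826809) = 0.02718.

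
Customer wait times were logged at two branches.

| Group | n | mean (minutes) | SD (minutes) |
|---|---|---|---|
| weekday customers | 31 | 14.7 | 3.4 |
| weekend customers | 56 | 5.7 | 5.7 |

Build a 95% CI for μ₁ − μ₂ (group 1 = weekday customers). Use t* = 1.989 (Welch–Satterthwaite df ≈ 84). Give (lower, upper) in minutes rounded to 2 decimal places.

SE₁ = s₁/√n₁ = 3.4/√31 = 0.6107; SE₂ = 5.7/√56 = 0.7617.
Independent samples, unequal variances: SE_diff = √(SE₁² + SE₂²) = √(0.37295449 + 0.58018689) = 0.9763.
t* = 1.989, so margin of error = 1.989 × 0.9763 = 1.9419.
Difference in means = 14.7 − 5.7 = 9.0000.
9.0000 ± 1.9419 → (7.06, 10.94).

(7.06, 10.94)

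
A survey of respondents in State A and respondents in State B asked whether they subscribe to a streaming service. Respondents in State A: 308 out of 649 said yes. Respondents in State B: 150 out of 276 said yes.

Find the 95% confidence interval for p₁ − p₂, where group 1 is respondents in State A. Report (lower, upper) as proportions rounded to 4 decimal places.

(-0.1391, 0.0013)

p̂₁ = 308/649 = 0.4746 and p̂₂ = 150/276 = 0.5435.
SE₁ = √(p̂₁(1−p̂₁)/n₁) = √(0.4746·0.5254/649) = 0.01960; SE₂ = √(0.5435·0.4565/276) = 0.02998.
Independent samples: SE of the difference = √(SE₁² + SE₂²) = √(0.00038416 + 0.0008988004) = 0.03582.
z* for 95% confidence is 1.960, so the margin of error is 1.960 × 0.03582 = 0.07021.
Point estimate p̂₁ − p̂₂ = 0.4746 − 0.5435 = -0.0689.
-0.0689 ± 0.07021 → (-0.1391, 0.0013).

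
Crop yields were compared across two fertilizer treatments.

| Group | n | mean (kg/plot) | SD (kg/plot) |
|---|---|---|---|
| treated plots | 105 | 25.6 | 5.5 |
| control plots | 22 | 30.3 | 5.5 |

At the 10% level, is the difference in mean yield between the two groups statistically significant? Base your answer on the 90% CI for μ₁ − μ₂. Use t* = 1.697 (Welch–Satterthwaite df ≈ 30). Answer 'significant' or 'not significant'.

significant

Per-group SEs: s₁/√n₁ = 5.5/√105 = 0.5367, s₂/√n₂ = 5.5/√22 = 1.1726.
Unpooled SE of the difference: √(0.28804689 + 1.37499076) = 1.2896.
Margin of error = t* · SE = 1.697 × 1.2896 = 2.1885.
x̄₁ − x̄₂ = 25.6 − 30.3 = -4.7000.
CI: -4.7000 ± 2.1885 = (-6.8885, -2.5115).
The interval (-6.8885, -2.5115) does not contain 0, so the difference is significant.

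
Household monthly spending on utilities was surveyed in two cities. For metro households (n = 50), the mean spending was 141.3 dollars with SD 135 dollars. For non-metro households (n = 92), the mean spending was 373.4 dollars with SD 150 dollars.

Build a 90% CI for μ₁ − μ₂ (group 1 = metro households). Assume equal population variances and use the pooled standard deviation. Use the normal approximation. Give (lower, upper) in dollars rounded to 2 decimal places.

(-273.99, -190.21)

Pooled variance s_p² = [49·135² + 91·150²] / (50+92−2) = 21003.7500, so s_p = 144.9267.
SE_diff = s_p·√(1/n₁ + 1/n₂) = 144.9267·√(1/50 + 1/92) = 25.4632.
z* = 1.645; margin = 1.645 × 25.4632 = 41.8870.
Difference = 141.3 − 373.4 = -232.1000.
-232.1000 ± 41.8870 → (-273.99, -190.21).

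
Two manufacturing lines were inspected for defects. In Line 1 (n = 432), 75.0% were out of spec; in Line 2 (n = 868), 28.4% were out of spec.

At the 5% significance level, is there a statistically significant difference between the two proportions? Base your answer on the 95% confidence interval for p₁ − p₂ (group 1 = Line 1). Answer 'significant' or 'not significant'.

Each SE is √(p̂(1−p̂)/n): √(0.7500·0.2500/432) = 0.02083 and √(0.2840·0.7160/868) = 0.01531.
SE(p̂₁ − p̂₂) = √(SE₁² + SE₂²) = √(0.0004338889 + 0.0002343961) = 0.02585, since the two samples are independent.
At 95% confidence z* = 1.960; margin = 1.960 × 0.02585 = 0.05067.
The difference is 0.7500 − 0.2840 = 0.4660, so the interval is 0.4660 ± 0.05067 = (0.41533, 0.51667).
The interval (0.41533, 0.51667) does not contain 0, so the difference is significant.

significant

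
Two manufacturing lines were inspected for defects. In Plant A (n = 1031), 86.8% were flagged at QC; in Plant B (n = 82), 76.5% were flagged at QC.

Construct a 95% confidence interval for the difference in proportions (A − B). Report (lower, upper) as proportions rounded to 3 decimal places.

(0.009, 0.197)

SE₁ = √(p̂₁(1−p̂₁)/n₁) = √(0.8680·0.1320/1031) = 0.01054; SE₂ = √(0.7650·0.2350/82) = 0.04682.
Independent samples: SE of the difference = √(SE₁² + SE₂²) = √(0.0001110916 + 0.0021921124) = 0.04799.
z* for 95% confidence is 1.960, so the margin of error is 1.960 × 0.04799 = 0.09406.
Point estimate p̂₁ − p̂₂ = 0.8680 − 0.7650 = 0.1030.
0.1030 ± 0.09406 → (0.009, 0.197).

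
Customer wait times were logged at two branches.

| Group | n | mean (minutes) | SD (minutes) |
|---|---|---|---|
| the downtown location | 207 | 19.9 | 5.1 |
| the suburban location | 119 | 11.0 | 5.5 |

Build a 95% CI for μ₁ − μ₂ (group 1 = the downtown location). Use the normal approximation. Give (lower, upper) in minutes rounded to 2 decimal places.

(7.69, 10.11)

Standard errors of each mean: 5.1/√207 = 0.3545 and 5.5/√119 = 0.5042.
SE(x̄₁ − x̄₂) = √(0.3545² + 0.5042²) = 0.6164 for independent samples with unequal variances.
With z* = 1.960, the margin is 1.960 × 0.6164 = 1.2081.
x̄₁ − x̄₂ = 19.9 − 11.0 = 8.9000; the interval is 8.9000 ± 1.2081 = (7.69, 10.11).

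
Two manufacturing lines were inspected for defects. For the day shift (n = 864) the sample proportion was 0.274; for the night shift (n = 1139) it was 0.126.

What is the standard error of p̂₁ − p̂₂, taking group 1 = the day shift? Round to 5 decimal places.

Each SE is √(p̂(1−p̂)/n): √(0.2740·0.7260/864) = 0.01517 and √(0.1260·0.8740/1139) = 0.00983.
SE(p̂₁ − p̂₂) = √(SE₁² + SE₂²) = √(0.0002301289 + 0.0000966289) = 0.01808, since the two samples are independent.

0.01808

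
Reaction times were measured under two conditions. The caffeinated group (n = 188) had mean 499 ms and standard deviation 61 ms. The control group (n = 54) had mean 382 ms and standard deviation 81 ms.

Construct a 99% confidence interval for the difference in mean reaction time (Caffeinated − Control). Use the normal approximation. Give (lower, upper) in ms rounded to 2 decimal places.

(86.38, 147.62)

Standard errors of each mean: 61/√188 = 4.4489 and 81/√54 = 11.0227.
SE(x̄₁ − x̄₂) = √(4.4489² + 11.0227²) = 11.8867 for independent samples with unequal variances.
With z* = 2.576, the margin is 2.576 × 11.8867 = 30.6201.
x̄₁ − x̄₂ = 499 − 382 = 117.0000; the interval is 117.0000 ± 30.6201 = (86.38, 147.62).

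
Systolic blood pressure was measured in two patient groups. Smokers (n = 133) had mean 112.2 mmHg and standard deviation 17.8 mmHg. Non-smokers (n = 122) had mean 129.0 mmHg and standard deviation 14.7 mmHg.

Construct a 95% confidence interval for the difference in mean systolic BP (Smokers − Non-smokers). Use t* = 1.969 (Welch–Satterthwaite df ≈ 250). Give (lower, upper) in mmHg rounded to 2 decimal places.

(-20.81, -12.79)

Standard errors of each mean: 17.8/√133 = 1.5435 and 14.7/√122 = 1.3309.
SE(x̄₁ − x̄₂) = √(1.5435² + 1.3309²) = 2.0381 for independent samples with unequal variances.
With t* = 1.969, the margin is 1.969 × 2.0381 = 4.0130.
x̄₁ − x̄₂ = 112.2 − 129.0 = -16.8000; the interval is -16.8000 ± 4.0130 = (-20.81, -12.79).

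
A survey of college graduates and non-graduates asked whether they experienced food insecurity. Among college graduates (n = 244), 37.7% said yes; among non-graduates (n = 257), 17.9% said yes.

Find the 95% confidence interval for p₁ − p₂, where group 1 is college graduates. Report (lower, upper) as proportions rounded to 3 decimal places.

SE₁ = √(p̂₁(1−p̂₁)/n₁) = √(0.3770·0.6230/244) = 0.03103; SE₂ = √(0.1790·0.8210/257) = 0.02391.
Independent samples: SE of the difference = √(SE₁² + SE₂²) = √(0.0009628609 + 0.0005716881) = 0.03917.
z* for 95% confidence is 1.960, so the margin of error is 1.960 × 0.03917 = 0.07677.
Point estimate p̂₁ − p̂₂ = 0.3770 − 0.1790 = 0.1980.
0.1980 ± 0.07677 → (0.121, 0.275).

(0.121, 0.275)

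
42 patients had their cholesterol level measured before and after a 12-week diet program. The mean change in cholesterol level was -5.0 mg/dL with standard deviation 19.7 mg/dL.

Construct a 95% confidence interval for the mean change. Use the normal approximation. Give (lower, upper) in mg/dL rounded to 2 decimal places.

(-10.96, 0.96)

This is a matched-pairs design, so SE = s_d/√n = 19.7/√42 = 3.0398.
Margin = 1.960 × 3.0398 = 5.9580; the interval is -5.0 ± 5.9580 = (-10.96, 0.96).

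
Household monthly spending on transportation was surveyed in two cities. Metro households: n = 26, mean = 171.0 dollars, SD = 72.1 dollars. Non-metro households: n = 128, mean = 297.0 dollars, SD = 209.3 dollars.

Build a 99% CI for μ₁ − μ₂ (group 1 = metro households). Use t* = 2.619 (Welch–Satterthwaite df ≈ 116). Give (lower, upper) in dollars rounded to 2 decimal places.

SE₁ = s₁/√n₁ = 72.1/√26 = 14.1400; SE₂ = 209.3/√128 = 18.4997.
Independent samples, unequal variances: SE_diff = √(SE₁² + SE₂²) = √(199.9396 + 342.23890009) = 23.2847.
t* = 2.619, so margin of error = 2.619 × 23.2847 = 60.9826.
Difference in means = 171.0 − 297.0 = -126.0000.
-126.0000 ± 60.9826 → (-186.98, -65.02).

(-186.98, -65.02)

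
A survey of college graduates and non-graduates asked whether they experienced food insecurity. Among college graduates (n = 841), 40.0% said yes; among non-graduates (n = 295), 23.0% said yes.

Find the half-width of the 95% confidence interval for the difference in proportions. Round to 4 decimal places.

SE₁ = √(p̂₁(1−p̂₁)/n₁) = √(0.4000·0.6000/841) = 0.01689; SE₂ = √(0.2300·0.7700/295) = 0.02450.
Independent samples: SE of the difference = √(SE₁² + SE₂²) = √(0.0002852721 + 0.00060025) = 0.02976.
z* for 95% confidence is 1.960, so the margin of error is 1.960 × 0.02976 = 0.05833.

0.0583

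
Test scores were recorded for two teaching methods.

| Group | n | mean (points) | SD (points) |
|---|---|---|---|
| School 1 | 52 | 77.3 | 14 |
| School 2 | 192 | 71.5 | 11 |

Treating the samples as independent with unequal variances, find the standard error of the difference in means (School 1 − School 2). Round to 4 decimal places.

2.0975

Per-group SEs: s₁/√n₁ = 14/√52 = 1.9415, s₂/√n₂ = 11/√192 = 0.7939.
Unpooled SE of the difference: √(3.76942225 + 0.63027721) = 2.0975.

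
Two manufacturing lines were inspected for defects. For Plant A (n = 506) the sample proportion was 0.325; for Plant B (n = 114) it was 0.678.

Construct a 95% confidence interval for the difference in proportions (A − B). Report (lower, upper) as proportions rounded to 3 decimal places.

(-0.448, -0.258)

Each SE is √(p̂(1−p̂)/n): √(0.3250·0.6750/506) = 0.02082 and √(0.6780·0.3220/114) = 0.04376.
SE(p̂₁ − p̂₂) = √(SE₁² + SE₂²) = √(0.0004334724 + 0.0019149376) = 0.04846, since the two samples are independent.
At 95% confidence z* = 1.960; margin = 1.960 × 0.04846 = 0.09498.
The difference is 0.3250 − 0.6780 = -0.3530, so the interval is -0.3530 ± 0.09498 = (-0.448, -0.258).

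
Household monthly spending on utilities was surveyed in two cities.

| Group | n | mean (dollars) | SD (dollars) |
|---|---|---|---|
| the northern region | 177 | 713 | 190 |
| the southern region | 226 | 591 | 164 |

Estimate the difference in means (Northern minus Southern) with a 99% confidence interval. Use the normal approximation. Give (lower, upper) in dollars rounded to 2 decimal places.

Standard errors of each mean: 190/√177 = 14.2813 and 164/√226 = 10.9091.
SE(x̄₁ − x̄₂) = √(14.2813² + 10.9091²) = 17.9712 for independent samples with unequal variances.
With z* = 2.576, the margin is 2.576 × 17.9712 = 46.2938.
x̄₁ − x̄₂ = 713 − 591 = 122.0000; the interval is 122.0000 ± 46.2938 = (75.71, 168.29).

(75.71, 168.29)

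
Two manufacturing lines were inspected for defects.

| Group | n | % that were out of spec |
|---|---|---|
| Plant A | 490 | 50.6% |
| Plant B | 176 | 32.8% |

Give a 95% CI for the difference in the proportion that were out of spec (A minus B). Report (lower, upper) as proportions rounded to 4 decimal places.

(0.0957, 0.2603)

SE₁ = √(p̂₁(1−p̂₁)/n₁) = √(0.5060·0.4940/490) = 0.02259; SE₂ = √(0.3280·0.6720/176) = 0.03539.
Independent samples: SE of the difference = √(SE₁² + SE₂²) = √(0.0005103081 + 0.0012524521) = 0.04199.
z* for 95% confidence is 1.960, so the margin of error is 1.960 × 0.04199 = 0.08230.
Point estimate p̂₁ − p̂₂ = 0.5060 − 0.3280 = 0.1780.
0.1780 ± 0.08230 → (0.0957, 0.2603).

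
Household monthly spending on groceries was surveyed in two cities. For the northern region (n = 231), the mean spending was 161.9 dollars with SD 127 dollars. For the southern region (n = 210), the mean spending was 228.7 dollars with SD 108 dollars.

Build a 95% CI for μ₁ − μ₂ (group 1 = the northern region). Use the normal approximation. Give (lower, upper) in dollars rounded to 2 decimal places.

(-88.75, -44.85)

Standard errors of each mean: 127/√231 = 8.3560 and 108/√210 = 7.4527.
SE(x̄₁ − x̄₂) = √(8.3560² + 7.4527²) = 11.1967 for independent samples with unequal variances.
With z* = 1.960, the margin is 1.960 × 11.1967 = 21.9455.
x̄₁ − x̄₂ = 161.9 − 228.7 = -66.8000; the interval is -66.8000 ± 21.9455 = (-88.75, -44.85).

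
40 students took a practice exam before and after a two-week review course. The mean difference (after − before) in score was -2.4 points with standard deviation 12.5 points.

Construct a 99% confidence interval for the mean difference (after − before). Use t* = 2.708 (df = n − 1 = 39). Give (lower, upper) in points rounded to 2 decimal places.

Paired design: SE = s_d/√n = 12.5/√40 = 1.9764.
t* = 2.708; margin of error = 2.708 × 1.9764 = 5.3521.
-2.4 ± 5.3521 → (-7.75, 2.95).

(-7.75, 2.95)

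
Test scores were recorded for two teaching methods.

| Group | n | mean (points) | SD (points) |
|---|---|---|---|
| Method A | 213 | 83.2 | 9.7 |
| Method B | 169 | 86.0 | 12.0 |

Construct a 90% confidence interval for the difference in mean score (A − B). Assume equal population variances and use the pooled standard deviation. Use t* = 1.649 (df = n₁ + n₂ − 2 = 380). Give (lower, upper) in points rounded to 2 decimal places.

s_p = √[((n₁−1)s₁² + (n₂−1)s₂²)/(n₁+n₂−2)] = √[(212·9.7² + 168·12.0²)/380] = 10.7775.
SE = 10.7775·√(1/213 + 1/169) = 1.1102.
With t* = 1.649, margin = 1.649 × 1.1102 = 1.8307.
x̄₁ − x̄₂ = 83.2 − 86.0 = -2.8000; interval -2.8000 ± 1.8307 = (-4.63, -0.97).

(-4.63, -0.97)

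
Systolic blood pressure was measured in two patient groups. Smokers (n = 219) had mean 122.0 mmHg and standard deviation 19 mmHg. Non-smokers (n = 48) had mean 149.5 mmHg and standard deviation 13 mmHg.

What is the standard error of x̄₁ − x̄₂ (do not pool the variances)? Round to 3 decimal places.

2.274

SE₁ = s₁/√n₁ = 19/√219 = 1.2839; SE₂ = 13/√48 = 1.8764.
Independent samples, unequal variances: SE_diff = √(SE₁² + SE₂²) = √(1.64839921 + 3.52087696) = 2.2736.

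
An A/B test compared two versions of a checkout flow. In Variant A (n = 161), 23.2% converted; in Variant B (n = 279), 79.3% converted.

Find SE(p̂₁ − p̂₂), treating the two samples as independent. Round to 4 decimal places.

0.0412

SE₁ = √(p̂₁(1−p̂₁)/n₁) = √(0.2320·0.7680/161) = 0.03327; SE₂ = √(0.7930·0.2070/279) = 0.02426.
Independent samples: SE of the difference = √(SE₁² + SE₂²) = √(0.0011068929 + 0.0005885476) = 0.04118.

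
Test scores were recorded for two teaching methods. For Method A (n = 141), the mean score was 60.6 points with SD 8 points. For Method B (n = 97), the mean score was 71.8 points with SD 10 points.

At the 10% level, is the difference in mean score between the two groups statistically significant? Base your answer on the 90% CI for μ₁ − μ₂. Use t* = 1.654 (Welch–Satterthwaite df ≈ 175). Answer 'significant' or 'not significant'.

significant

SE₁ = s₁/√n₁ = 8/√141 = 0.6737; SE₂ = 10/√97 = 1.0153.
Independent samples, unequal variances: SE_diff = √(SE₁² + SE₂²) = √(0.45387169 + 1.03083409) = 1.2185.
t* = 1.654, so margin of error = 1.654 × 1.2185 = 2.0154.
Difference in means = 60.6 − 71.8 = -11.2000.
-11.2000 ± 2.0154 → (-13.2154, -9.1846).
The interval (-13.2154, -9.1846) does not contain 0, so the difference is significant.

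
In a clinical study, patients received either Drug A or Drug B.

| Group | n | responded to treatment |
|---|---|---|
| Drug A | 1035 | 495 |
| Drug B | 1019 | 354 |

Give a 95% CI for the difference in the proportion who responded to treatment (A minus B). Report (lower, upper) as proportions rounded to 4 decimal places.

Sample proportions: 495/1035 = 0.4783, 354/1019 = 0.3474.
Each SE is √(p̂(1−p̂)/n): √(0.4783·0.5217/1035) = 0.01553 and √(0.3474·0.6526/1019) = 0.01492.
SE(p̂₁ − p̂₂) = √(SE₁² + SE₂²) = √(0.0002411809 + 0.0002226064) = 0.02154, since the two samples are independent.
At 95% confidence z* = 1.960; margin = 1.960 × 0.02154 = 0.04222.
The difference is 0.4783 − 0.3474 = 0.1309, so the interval is 0.1309 ± 0.04222 = (0.0887, 0.1731).

(0.0887, 0.1731)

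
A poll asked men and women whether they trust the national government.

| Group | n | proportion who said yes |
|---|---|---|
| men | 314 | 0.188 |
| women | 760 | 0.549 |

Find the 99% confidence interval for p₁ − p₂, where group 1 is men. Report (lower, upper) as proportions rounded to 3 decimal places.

Each SE is √(p̂(1−p̂)/n): √(0.1880·0.8120/314) = 0.02205 and √(0.5490·0.4510/760) = 0.01805.
SE(p̂₁ − p̂₂) = √(SE₁² + SE₂²) = √(0.0004862025 + 0.0003258025) = 0.02850, since the two samples are independent.
At 99% confidence z* = 2.576; margin = 2.576 × 0.02850 = 0.07342.
The difference is 0.1880 − 0.5490 = -0.3610, so the interval is -0.3610 ± 0.07342 = (-0.434, -0.288).

(-0.434, -0.288)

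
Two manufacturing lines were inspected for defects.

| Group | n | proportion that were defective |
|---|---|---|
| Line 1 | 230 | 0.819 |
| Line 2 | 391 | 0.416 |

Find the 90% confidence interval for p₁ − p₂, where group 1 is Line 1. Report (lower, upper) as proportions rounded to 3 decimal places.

(0.344, 0.462)

The two standard errors are √(0.8190×0.1810/230) = 0.02539 and √(0.4160×0.5840/391) = 0.02493.
Because the samples are independent, SE_diff = √(0.02539² + 0.02493²) = 0.03558.
Using z* = 1.645 for 90%, ME = 1.645 × 0.03558 = 0.05853.
p̂₁ − p̂₂ = 0.4030; interval 0.4030 ± 0.05853 gives (0.344, 0.462).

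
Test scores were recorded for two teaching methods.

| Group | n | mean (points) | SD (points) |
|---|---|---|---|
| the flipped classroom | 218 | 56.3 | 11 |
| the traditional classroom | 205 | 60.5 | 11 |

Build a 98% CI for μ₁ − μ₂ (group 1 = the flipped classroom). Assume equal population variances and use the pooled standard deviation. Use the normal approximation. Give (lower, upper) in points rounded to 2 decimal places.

s_p = √[((n₁−1)s₁² + (n₂−1)s₂²)/(n₁+n₂−2)] = √[(217·11² + 204·11²)/421] = 11.0000.
SE = 11.0000·√(1/218 + 1/205) = 1.0702.
With z* = 2.326, margin = 2.326 × 1.0702 = 2.4893.
x̄₁ − x̄₂ = 56.3 − 60.5 = -4.2000; interval -4.2000 ± 2.4893 = (-6.69, -1.71).

(-6.69, -1.71)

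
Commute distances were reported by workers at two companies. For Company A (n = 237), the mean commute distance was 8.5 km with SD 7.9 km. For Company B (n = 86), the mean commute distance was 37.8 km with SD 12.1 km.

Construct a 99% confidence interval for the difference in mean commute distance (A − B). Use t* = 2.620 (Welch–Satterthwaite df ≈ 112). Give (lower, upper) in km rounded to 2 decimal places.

(-32.97, -25.63)

SE₁ = s₁/√n₁ = 7.9/√237 = 0.5132; SE₂ = 12.1/√86 = 1.3048.
Independent samples, unequal variances: SE_diff = √(SE₁² + SE₂²) = √(0.26337424 + 1.70250304) = 1.4021.
t* = 2.620, so margin of error = 2.620 × 1.4021 = 3.6735.
Difference in means = 8.5 − 37.8 = -29.3000.
-29.3000 ± 3.6735 → (-32.97, -25.63).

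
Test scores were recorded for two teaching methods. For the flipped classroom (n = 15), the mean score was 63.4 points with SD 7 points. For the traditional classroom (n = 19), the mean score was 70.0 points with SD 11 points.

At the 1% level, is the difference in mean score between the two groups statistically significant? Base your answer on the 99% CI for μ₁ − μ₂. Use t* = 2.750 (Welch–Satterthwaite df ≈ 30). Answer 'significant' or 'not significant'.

not significant

Standard errors of each mean: 7/√15 = 1.8074 and 11/√19 = 2.5236.
SE(x̄₁ − x̄₂) = √(1.8074² + 2.5236²) = 3.1041 for independent samples with unequal variances.
With t* = 2.750, the margin is 2.750 × 3.1041 = 8.5363.
x̄₁ − x̄₂ = 63.4 − 70.0 = -6.6000; the interval is -6.6000 ± 8.5363 = (-15.1363, 1.9363).
The interval (-15.1363, 1.9363) contains 0, so the difference is not significant.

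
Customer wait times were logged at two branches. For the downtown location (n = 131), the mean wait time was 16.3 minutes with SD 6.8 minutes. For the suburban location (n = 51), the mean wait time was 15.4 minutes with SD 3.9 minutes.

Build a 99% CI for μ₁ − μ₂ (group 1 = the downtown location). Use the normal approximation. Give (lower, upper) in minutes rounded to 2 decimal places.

Per-group SEs: s₁/√n₁ = 6.8/√131 = 0.5941, s₂/√n₂ = 3.9/√51 = 0.5461.
Unpooled SE of the difference: √(0.35295481 + 0.29822521) = 0.8070.
Margin of error = z* · SE = 2.576 × 0.8070 = 2.0788.
x̄₁ − x̄₂ = 16.3 − 15.4 = 0.9000.
CI: 0.9000 ± 2.0788 = (-1.18, 2.98).

(-1.18, 2.98)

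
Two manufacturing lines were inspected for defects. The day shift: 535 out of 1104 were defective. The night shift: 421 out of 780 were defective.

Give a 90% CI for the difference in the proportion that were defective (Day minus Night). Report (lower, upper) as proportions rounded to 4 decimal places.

p̂₁ = 535/1104 = 0.4846 and p̂₂ = 421/780 = 0.5397.
SE₁ = √(p̂₁(1−p̂₁)/n₁) = √(0.4846·0.5154/1104) = 0.01504; SE₂ = √(0.5397·0.4603/780) = 0.01785.
Independent samples: SE of the difference = √(SE₁² + SE₂²) = √(0.0002262016 + 0.0003186225) = 0.02334.
z* for 90% confidence is 1.645, so the margin of error is 1.645 × 0.02334 = 0.03839.
Point estimate p̂₁ − p̂₂ = 0.4846 − 0.5397 = -0.0551.
-0.0551 ± 0.03839 → (-0.0935, -0.0167).

(-0.0935, -0.0167)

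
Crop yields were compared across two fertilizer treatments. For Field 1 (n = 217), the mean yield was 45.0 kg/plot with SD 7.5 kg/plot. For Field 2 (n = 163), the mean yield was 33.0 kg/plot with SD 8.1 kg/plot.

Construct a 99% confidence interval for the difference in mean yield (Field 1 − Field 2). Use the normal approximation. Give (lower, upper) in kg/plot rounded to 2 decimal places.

Per-group SEs: s₁/√n₁ = 7.5/√217 = 0.5091, s₂/√n₂ = 8.1/√163 = 0.6344.
Unpooled SE of the difference: √(0.25918281 + 0.40246336) = 0.8134.
Margin of error = z* · SE = 2.576 × 0.8134 = 2.0953.
x̄₁ − x̄₂ = 45.0 − 33.0 = 12.0000.
CI: 12.0000 ± 2.0953 = (9.90, 14.10).

(9.90, 14.10)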